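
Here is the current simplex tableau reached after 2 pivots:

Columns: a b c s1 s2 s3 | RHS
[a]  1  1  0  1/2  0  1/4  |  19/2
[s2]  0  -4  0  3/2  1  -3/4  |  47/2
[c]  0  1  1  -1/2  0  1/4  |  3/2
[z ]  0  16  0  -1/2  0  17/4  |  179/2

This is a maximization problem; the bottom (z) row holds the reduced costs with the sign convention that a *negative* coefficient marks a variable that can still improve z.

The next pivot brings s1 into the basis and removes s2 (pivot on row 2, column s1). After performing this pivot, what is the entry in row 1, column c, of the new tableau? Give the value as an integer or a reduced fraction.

Pivot element is row 2, column s1: 3/2.
Normalize row 2: new (row 2, c) = 0/(3/2) = 0.
row 1 ← row 1 − (1/2)·(new row 2): 0 − (1/2)·0 = 0.

0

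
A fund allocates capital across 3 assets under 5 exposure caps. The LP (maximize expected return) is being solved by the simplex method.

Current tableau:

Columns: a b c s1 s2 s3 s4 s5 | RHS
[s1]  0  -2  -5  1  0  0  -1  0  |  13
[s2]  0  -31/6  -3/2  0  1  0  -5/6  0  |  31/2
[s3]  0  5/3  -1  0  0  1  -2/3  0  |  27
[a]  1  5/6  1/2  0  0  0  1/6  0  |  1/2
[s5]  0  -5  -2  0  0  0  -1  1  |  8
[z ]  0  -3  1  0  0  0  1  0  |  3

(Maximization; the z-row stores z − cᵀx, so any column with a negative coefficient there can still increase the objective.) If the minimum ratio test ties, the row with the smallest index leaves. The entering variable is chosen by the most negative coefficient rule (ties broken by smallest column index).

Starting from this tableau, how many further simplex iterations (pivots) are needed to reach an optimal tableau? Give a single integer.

1

pivot: b in, a out → z = 24/5
No improving column remains; optimal.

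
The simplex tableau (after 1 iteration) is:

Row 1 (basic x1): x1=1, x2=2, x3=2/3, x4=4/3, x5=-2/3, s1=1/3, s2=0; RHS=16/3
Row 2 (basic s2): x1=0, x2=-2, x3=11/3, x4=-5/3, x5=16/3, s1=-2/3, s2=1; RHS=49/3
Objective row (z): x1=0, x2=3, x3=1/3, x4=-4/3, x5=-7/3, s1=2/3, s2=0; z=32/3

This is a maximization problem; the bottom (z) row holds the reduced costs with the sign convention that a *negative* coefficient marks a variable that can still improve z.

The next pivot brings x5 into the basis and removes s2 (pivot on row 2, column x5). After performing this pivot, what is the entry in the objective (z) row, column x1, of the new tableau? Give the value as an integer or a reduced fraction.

0

Pivot element is row 2, column x5: 16/3.
Normalize row 2: new (row 2, x1) = 0/(16/3) = 0.
z-row ← z-row − (-7/3)·(new row 2): 0 − (-7/3)·0 = 0.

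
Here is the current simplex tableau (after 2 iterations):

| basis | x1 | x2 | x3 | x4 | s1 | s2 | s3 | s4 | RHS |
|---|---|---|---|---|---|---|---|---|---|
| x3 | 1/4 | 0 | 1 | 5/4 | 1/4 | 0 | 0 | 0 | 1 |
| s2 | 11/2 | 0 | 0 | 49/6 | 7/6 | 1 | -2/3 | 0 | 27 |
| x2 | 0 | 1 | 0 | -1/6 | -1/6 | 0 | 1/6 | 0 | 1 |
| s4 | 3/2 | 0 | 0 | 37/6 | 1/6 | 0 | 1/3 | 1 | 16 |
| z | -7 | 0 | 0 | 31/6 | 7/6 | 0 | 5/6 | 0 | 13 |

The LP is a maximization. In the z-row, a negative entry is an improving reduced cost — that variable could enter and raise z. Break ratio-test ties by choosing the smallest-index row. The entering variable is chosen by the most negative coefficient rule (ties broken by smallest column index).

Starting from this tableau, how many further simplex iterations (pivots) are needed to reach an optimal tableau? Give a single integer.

pivot: x1 in, x3 out → z = 41
No improving column remains; optimal.

1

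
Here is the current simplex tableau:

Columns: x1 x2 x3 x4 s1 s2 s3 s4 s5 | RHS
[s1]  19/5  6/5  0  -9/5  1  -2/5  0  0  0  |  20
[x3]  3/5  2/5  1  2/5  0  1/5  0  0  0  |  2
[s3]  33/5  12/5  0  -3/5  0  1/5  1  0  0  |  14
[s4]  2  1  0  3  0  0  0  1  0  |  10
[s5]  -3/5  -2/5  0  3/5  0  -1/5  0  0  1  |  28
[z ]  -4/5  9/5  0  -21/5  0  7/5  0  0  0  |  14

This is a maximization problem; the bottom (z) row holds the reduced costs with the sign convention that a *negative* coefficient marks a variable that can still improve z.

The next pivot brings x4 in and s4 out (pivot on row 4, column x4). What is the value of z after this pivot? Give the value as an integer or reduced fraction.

Minimum ratio for x4: 10/3 = 10/3.
z changes by −(z-row coeff of x4)·ratio = −(-21/5)·(10/3) = 14.
New z = 14 + 14 = 28.

28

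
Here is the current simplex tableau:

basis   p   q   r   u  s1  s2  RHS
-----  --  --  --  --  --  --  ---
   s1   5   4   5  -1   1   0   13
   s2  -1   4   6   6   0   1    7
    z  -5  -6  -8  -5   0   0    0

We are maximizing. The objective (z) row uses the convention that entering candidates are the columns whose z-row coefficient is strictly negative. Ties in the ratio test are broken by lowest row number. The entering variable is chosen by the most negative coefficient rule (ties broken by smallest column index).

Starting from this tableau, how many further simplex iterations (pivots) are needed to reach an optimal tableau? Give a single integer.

pivot: r in, s2 out → z = 28/3
pivot: p in, s1 out → z = 599/35
pivot: u in, r out → z = 665/29
No improving column remains; optimal.

3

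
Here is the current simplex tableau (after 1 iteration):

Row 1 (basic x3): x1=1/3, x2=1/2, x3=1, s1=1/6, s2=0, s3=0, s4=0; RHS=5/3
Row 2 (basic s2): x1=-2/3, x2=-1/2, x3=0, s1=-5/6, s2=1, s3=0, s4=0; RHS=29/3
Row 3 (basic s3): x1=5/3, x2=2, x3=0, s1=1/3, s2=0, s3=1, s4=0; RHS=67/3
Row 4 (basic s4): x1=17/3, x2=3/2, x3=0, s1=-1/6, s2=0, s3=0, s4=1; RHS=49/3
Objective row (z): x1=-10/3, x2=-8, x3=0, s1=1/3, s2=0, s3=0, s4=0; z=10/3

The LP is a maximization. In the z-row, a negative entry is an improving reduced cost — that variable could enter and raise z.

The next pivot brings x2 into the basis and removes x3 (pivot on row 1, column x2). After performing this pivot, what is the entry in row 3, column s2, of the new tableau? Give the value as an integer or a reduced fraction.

Pivot element is row 1, column x2: 1/2.
Normalize row 1: new (row 1, s2) = 0/(1/2) = 0.
row 3 ← row 3 − 2·(new row 1): 0 − 2·0 = 0.

0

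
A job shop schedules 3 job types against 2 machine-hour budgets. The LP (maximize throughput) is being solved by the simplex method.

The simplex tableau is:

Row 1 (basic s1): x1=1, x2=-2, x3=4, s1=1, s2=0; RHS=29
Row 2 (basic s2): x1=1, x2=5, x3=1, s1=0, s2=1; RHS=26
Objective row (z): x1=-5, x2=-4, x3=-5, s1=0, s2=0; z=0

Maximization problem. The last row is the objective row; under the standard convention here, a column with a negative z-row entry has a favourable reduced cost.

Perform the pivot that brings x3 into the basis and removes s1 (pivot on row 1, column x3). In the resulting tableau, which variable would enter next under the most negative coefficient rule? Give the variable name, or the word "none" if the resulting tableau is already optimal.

x2

Pivot element 4. New z-row = old z-row − (-5)·(row 1/4).
Updated z-row coefficients: x1: -15/4, x2: -13/2, x3: 0, s1: 5/4, s2: 0.
The most negative is -13/2 in column x2, so x2 would enter next.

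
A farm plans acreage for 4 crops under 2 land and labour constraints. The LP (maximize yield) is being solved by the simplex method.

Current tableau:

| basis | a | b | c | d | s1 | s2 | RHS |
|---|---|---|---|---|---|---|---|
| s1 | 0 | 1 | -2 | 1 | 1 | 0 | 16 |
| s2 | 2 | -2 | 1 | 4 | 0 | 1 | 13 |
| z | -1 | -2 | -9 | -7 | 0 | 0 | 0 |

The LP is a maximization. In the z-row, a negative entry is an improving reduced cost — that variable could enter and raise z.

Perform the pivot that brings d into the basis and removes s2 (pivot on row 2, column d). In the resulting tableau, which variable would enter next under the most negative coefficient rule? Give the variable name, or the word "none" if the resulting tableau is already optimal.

c

Pivot element 4. New z-row = old z-row − (-7)·(row 2/4).
Updated z-row coefficients: a: 5/2, b: -11/2, c: -29/4, d: 0, s1: 0, s2: 7/4.
The most negative is -29/4 in column c, so c would enter next.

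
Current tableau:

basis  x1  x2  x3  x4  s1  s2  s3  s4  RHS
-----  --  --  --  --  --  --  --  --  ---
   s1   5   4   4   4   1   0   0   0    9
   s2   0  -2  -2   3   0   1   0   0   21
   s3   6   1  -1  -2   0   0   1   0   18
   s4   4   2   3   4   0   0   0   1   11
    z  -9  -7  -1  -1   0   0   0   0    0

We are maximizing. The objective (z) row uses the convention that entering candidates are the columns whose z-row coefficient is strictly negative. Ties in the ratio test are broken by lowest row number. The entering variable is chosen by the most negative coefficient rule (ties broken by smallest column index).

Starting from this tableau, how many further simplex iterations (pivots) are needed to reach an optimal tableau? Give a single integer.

pivot: x1 in, s1 out → z = 81/5
No improving column remains; optimal.

1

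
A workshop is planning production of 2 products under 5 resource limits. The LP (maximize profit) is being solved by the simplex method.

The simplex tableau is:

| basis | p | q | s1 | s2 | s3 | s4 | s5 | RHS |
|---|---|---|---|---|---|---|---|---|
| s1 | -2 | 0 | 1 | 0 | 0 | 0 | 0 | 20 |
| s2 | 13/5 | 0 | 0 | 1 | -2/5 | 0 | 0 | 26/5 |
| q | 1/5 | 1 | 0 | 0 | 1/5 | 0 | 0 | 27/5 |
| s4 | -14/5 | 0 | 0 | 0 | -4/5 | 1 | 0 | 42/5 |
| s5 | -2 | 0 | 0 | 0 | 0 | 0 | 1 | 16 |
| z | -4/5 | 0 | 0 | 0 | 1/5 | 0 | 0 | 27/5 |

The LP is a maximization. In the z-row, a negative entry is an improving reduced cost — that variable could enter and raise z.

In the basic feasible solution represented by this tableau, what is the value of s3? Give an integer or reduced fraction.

s3 is nonbasic (not in the basis column), so its value in the current BFS is 0.

0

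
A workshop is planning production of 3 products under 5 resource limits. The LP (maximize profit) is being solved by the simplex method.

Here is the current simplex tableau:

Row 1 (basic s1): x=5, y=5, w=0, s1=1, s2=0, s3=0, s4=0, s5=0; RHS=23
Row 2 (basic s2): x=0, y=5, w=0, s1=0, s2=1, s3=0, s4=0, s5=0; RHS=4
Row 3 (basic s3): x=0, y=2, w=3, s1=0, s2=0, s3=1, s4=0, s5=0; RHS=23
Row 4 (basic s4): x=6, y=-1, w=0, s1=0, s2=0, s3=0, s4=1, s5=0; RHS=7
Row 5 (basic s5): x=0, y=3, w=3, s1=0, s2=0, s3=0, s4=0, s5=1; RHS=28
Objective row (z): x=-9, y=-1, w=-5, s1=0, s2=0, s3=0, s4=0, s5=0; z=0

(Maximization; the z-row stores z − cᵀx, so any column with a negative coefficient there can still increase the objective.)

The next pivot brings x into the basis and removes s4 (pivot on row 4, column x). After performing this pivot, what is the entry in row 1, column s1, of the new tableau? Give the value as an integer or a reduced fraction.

1

Pivot element is row 4, column x: 6.
Normalize row 4: new (row 4, s1) = 0/6 = 0.
row 1 ← row 1 − 5·(new row 4): 1 − 5·0 = 1.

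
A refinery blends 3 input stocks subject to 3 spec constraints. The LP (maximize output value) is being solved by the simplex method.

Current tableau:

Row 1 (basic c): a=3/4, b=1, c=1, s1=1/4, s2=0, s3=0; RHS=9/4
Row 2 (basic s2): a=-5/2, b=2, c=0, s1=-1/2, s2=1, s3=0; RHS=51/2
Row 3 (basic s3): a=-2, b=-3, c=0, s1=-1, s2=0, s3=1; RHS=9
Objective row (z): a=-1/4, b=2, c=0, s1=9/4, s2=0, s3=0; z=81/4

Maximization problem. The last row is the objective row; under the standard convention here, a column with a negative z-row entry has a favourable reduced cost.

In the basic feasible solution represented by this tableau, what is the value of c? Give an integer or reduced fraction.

c is basic (row 1); its value is the RHS of that row: 9/4.

9/4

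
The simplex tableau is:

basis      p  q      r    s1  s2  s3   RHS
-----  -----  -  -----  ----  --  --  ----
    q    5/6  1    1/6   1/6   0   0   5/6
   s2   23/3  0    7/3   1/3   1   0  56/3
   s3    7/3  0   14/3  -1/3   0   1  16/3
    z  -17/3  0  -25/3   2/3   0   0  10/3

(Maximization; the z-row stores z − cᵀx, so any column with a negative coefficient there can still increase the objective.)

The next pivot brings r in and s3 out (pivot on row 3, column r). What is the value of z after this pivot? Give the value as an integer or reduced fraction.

Minimum ratio for r: (16/3)/(14/3) = 8/7.
z changes by −(z-row coeff of r)·ratio = −(-25/3)·(8/7) = 200/21.
New z = 10/3 + (200/21) = 90/7.

90/7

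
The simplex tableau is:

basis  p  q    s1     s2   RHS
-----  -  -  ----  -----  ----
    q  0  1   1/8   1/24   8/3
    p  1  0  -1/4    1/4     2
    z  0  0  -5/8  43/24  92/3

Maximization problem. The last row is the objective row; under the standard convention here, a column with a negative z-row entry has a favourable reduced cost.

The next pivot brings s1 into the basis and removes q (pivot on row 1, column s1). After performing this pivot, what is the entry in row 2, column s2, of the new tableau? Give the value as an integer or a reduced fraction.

Pivot element is row 1, column s1: 1/8.
Normalize row 1: new (row 1, s2) = (1/24)/(1/8) = 1/3.
row 2 ← row 2 − (-1/4)·(new row 1): 1/4 − (-1/4)·(1/3) = 1/3.

1/3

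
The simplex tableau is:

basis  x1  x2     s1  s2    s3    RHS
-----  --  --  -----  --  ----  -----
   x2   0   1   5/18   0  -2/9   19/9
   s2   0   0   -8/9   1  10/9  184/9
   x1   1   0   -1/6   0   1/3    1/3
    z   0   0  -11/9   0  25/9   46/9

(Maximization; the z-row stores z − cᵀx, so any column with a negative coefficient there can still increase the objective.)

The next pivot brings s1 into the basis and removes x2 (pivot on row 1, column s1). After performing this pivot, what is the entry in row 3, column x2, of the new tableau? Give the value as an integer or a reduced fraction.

3/5

Pivot element is row 1, column s1: 5/18.
Normalize row 1: new (row 1, x2) = 1/(5/18) = 18/5.
row 3 ← row 3 − (-1/6)·(new row 1): 0 − (-1/6)·(18/5) = 3/5.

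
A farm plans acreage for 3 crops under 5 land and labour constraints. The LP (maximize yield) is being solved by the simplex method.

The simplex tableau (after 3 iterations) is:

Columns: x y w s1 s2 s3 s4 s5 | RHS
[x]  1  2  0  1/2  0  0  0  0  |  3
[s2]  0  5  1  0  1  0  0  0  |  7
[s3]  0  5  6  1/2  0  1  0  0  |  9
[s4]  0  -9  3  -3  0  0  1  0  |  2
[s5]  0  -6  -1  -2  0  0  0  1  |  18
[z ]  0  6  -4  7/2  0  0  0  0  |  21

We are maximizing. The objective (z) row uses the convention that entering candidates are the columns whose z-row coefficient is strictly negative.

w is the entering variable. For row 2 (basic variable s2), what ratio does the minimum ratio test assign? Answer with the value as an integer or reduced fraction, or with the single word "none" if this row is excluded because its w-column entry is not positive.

Ratio = RHS / (w entry) = 7 / 1 = 7.

7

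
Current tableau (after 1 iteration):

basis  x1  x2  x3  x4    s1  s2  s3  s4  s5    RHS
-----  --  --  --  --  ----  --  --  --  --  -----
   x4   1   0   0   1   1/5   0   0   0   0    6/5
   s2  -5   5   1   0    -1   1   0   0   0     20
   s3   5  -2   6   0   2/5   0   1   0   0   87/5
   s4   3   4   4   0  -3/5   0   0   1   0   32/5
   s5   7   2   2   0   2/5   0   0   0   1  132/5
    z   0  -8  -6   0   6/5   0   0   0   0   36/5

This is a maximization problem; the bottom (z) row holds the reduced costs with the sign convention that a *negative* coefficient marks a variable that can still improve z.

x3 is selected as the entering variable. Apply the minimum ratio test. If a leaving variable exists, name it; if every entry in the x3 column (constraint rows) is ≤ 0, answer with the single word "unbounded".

s4

Ratios: row 1 (x4): entry 0 ≤ 0, skip; row 2 (s2): 20/1 = 20; row 3 (s3): (87/5)/6 = 29/10; row 4 (s4): (32/5)/4 = 8/5; row 5 (s5): (132/5)/2 = 66/5.
Minimum ratio is in the s4 row, so s4 leaves.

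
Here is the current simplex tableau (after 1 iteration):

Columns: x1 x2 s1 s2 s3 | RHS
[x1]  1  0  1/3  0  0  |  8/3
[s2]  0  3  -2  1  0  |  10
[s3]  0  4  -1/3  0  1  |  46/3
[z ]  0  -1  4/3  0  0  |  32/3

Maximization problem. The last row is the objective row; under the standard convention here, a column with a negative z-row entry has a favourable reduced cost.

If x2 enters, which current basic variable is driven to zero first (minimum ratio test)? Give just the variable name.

Ratios: row 1 (x1): entry 0 ≤ 0, skip; row 2 (s2): 10/3 = 10/3; row 3 (s3): (46/3)/4 = 23/6.
Minimum ratio 10/3 is in the s2 row, so s2 leaves.

s2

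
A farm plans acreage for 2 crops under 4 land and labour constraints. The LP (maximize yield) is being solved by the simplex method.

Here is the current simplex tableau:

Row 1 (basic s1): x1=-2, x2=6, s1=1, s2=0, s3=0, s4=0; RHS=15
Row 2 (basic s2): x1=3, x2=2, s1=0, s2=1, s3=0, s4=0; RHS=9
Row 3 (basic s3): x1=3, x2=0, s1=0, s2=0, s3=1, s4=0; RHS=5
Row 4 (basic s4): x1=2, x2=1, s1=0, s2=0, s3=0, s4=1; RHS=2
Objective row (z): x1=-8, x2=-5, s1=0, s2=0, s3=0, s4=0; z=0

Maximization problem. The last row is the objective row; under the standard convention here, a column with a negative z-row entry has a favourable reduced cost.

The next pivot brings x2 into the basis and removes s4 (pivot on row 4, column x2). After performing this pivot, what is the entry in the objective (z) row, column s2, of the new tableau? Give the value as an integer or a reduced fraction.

0

Pivot element is row 4, column x2: 1.
Normalize row 4: new (row 4, s2) = 0/1 = 0.
z-row ← z-row − (-5)·(new row 4): 0 − (-5)·0 = 0.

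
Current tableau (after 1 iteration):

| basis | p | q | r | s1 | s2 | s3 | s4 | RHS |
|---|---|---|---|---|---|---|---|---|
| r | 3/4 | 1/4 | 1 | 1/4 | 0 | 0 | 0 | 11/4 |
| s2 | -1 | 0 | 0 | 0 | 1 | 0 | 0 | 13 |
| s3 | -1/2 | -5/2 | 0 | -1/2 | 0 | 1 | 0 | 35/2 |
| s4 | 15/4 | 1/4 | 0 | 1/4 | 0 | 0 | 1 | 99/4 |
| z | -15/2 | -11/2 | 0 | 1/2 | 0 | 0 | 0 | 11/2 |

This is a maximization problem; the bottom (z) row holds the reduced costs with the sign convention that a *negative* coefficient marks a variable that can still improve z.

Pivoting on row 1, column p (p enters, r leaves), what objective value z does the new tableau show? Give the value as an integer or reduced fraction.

33

Minimum ratio for p: (11/4)/(3/4) = 11/3.
z changes by −(z-row coeff of p)·ratio = −(-15/2)·(11/3) = 55/2.
New z = 11/2 + (55/2) = 33.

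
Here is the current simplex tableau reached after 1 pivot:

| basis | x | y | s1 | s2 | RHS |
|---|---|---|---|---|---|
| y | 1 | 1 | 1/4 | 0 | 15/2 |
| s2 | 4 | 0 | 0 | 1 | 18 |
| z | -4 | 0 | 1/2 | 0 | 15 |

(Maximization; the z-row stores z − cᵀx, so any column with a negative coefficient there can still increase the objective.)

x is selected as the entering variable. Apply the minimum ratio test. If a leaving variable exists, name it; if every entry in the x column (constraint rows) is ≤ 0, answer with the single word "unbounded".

Ratios: row 1 (y): (15/2)/1 = 15/2; row 2 (s2): 18/4 = 9/2.
Minimum ratio is in the s2 row, so s2 leaves.

s2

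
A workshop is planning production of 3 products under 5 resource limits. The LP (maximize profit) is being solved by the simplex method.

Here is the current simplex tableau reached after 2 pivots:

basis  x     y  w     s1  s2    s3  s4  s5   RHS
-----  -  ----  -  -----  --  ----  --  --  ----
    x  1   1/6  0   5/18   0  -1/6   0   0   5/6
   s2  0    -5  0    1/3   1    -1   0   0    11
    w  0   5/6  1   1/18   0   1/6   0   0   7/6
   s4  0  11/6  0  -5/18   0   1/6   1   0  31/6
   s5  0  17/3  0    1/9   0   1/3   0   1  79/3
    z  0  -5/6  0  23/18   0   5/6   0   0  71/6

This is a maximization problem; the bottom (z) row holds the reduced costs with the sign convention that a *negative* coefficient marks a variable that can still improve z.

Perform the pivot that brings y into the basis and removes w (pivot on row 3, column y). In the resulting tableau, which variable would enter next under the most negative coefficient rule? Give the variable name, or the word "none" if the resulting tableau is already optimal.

Pivot element 5/6. New z-row = old z-row − (-5/6)·(row 3/(5/6)).
Updated z-row coefficients: x: 0, y: 0, w: 1, s1: 4/3, s2: 0, s3: 1, s4: 0, s5: 0.
No coefficient is strictly negative; the tableau after this pivot is optimal.

none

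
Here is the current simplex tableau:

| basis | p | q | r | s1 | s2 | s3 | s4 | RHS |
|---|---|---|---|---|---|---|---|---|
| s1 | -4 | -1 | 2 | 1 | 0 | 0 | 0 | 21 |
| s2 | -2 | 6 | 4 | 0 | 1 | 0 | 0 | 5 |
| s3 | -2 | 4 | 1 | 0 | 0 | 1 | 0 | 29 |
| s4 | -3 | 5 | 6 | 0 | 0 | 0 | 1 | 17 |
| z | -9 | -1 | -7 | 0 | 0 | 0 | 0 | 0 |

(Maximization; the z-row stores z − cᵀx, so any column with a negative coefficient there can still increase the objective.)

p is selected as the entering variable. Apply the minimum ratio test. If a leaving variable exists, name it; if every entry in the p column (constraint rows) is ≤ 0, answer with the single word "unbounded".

p-column entries: row 1: -4, row 2: -2, row 3: -2, row 4: -3. All ≤ 0, so p can increase without bound; the LP is unbounded in this direction.

unbounded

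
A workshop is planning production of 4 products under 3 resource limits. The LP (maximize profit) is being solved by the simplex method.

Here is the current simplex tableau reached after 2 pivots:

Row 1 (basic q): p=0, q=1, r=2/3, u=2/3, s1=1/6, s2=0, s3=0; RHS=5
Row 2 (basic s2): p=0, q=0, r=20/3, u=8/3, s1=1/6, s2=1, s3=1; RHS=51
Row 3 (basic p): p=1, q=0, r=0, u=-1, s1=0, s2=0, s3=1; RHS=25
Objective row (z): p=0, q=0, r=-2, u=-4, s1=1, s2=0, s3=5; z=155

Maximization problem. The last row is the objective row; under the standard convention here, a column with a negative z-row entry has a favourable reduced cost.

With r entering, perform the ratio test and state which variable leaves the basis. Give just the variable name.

Ratios: row 1 (q): 5/(2/3) = 15/2; row 2 (s2): 51/(20/3) = 153/20; row 3 (p): entry 0 ≤ 0, skip.
Minimum ratio 15/2 is in the q row, so q leaves.

q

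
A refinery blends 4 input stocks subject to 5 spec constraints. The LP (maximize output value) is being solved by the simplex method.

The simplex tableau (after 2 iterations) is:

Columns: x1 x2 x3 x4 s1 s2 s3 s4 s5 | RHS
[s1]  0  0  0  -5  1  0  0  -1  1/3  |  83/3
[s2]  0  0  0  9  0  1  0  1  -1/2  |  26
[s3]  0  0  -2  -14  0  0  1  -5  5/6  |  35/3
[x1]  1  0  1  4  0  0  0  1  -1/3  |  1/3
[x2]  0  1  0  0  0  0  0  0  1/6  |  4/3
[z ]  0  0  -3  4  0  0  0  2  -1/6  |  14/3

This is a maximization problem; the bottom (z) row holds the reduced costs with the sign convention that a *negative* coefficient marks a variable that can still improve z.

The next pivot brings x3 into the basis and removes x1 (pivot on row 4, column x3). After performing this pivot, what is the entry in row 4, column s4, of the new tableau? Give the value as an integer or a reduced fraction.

1

Pivot element is row 4, column x3: 1.
Normalize row 4: new (row 4, s4) = 1/1 = 1.
Row 4 is the pivot row, so the entry is 1.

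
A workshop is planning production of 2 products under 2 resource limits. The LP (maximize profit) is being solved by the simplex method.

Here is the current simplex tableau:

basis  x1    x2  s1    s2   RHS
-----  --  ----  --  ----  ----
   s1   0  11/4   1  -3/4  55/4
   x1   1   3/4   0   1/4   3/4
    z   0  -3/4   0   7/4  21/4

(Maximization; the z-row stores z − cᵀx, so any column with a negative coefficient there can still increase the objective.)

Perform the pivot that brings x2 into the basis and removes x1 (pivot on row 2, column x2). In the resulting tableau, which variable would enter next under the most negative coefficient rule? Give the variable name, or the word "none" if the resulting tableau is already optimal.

Pivot element 3/4. New z-row = old z-row − (-3/4)·(row 2/(3/4)).
Updated z-row coefficients: x1: 1, x2: 0, s1: 0, s2: 2.
No coefficient is strictly negative; the tableau after this pivot is optimal.

none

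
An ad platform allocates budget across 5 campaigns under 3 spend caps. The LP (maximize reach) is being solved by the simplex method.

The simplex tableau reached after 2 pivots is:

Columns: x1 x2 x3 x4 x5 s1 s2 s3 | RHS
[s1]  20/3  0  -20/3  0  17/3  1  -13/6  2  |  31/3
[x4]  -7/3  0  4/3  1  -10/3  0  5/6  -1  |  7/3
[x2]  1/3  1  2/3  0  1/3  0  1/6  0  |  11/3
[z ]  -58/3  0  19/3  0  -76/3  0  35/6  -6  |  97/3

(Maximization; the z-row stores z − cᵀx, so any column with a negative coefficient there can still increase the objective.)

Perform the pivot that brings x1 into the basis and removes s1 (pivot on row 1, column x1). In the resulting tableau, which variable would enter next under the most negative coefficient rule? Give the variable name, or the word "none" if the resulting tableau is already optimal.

Pivot element 20/3. New z-row = old z-row − (-58/3)·(row 1/(20/3)).
Updated z-row coefficients: x1: 0, x2: 0, x3: -13, x4: 0, x5: -89/10, s1: 29/10, s2: -9/20, s3: -1/5.
The most negative is -13 in column x3, so x3 would enter next.

x3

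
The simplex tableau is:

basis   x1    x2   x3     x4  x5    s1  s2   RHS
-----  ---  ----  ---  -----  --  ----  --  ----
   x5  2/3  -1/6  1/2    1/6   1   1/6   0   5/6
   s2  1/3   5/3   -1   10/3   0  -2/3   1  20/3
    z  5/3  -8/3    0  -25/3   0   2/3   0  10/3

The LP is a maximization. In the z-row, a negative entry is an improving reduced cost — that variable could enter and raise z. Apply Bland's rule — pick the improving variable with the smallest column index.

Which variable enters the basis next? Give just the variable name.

Objective-row coefficients: x1: 5/3, x2: -8/3, x3: 0, x4: -25/3, x5: 0, s1: 2/3, s2: 0.
Improving columns: x2, x4. Bland's rule picks the smallest column index → x2.

x2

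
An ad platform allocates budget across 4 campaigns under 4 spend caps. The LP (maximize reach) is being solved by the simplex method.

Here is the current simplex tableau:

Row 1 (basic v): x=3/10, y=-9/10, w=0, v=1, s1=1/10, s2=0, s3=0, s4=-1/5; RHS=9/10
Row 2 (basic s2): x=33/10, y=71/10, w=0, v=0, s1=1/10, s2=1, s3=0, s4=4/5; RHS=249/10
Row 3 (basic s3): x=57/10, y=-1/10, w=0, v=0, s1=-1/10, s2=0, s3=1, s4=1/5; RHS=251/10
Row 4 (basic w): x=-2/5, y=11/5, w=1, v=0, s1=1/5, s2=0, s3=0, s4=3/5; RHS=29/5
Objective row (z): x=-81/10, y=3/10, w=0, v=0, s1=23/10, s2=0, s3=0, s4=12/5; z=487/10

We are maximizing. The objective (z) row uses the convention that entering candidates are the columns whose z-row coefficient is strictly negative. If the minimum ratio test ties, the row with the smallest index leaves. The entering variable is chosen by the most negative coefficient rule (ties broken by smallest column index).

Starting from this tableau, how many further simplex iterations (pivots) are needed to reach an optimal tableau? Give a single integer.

pivot: x in, v out → z = 73
pivot: y in, s3 out → z = 1433/17
No improving column remains; optimal.

2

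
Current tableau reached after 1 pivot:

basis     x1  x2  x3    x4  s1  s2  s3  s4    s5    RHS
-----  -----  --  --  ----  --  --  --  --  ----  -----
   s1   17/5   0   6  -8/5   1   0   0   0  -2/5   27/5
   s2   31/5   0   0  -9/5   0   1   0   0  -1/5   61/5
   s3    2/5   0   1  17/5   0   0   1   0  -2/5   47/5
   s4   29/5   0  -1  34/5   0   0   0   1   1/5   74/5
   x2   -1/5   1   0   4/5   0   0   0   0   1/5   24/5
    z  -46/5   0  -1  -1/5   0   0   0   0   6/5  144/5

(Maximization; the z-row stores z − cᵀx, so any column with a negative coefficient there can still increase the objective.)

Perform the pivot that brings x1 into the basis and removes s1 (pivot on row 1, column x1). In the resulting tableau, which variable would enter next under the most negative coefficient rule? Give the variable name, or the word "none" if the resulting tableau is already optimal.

x4

Pivot element 17/5. New z-row = old z-row − (-46/5)·(row 1/(17/5)).
Updated z-row coefficients: x1: 0, x2: 0, x3: 259/17, x4: -77/17, s1: 46/17, s2: 0, s3: 0, s4: 0, s5: 2/17.
The most negative is -77/17 in column x4, so x4 would enter next.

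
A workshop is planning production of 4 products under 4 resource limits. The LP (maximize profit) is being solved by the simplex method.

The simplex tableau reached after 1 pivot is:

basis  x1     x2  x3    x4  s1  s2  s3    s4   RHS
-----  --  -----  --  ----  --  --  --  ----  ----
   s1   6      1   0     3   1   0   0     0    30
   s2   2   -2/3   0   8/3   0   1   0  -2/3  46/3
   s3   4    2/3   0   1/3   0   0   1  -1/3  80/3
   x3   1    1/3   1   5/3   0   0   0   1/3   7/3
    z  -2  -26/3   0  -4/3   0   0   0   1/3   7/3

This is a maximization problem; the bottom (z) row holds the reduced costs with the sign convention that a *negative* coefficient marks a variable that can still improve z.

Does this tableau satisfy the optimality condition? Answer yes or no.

no

Column x1 has objective-row coefficient -2, which is negative; an improving pivot exists, so not yet optimal.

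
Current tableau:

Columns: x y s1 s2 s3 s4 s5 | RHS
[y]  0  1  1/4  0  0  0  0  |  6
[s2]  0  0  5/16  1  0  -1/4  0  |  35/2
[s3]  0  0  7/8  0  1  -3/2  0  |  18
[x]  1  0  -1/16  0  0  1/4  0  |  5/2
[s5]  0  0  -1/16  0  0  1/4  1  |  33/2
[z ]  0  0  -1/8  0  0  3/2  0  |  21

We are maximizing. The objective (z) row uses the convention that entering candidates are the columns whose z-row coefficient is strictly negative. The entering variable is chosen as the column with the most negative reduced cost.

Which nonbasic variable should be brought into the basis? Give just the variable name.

Objective-row coefficients: x: 0, y: 0, s1: -1/8, s2: 0, s3: 0, s4: 3/2, s5: 0.
The most negative is -1/8 in column s1, so s1 enters.

s1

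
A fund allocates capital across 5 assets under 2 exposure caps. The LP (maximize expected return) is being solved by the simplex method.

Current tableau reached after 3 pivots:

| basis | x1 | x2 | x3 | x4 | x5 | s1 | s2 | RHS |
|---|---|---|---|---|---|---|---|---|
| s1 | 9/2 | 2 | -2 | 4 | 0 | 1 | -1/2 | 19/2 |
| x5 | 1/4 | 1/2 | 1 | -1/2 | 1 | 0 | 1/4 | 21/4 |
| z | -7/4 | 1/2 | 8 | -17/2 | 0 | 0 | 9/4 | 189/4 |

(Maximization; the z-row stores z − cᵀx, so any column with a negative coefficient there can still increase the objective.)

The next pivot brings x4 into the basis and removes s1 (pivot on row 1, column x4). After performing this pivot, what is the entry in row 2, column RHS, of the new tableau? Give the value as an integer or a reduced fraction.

Pivot element is row 1, column x4: 4.
Normalize row 1: new (row 1, RHS) = (19/2)/4 = 19/8.
row 2 ← row 2 − (-1/2)·(new row 1): 21/4 − (-1/2)·(19/8) = 103/16.

103/16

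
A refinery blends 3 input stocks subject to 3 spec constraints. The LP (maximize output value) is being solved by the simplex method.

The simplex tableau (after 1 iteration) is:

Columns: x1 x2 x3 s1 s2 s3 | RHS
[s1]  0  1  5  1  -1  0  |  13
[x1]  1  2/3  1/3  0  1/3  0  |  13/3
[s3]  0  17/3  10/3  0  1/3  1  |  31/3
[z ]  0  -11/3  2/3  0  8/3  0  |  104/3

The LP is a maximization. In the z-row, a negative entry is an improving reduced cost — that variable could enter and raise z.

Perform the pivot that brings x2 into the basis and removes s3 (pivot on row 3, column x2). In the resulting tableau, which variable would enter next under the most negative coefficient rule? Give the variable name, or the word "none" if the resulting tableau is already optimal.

Pivot element 17/3. New z-row = old z-row − (-11/3)·(row 3/(17/3)).
Updated z-row coefficients: x1: 0, x2: 0, x3: 48/17, s1: 0, s2: 49/17, s3: 11/17.
No coefficient is strictly negative; the tableau after this pivot is optimal.

none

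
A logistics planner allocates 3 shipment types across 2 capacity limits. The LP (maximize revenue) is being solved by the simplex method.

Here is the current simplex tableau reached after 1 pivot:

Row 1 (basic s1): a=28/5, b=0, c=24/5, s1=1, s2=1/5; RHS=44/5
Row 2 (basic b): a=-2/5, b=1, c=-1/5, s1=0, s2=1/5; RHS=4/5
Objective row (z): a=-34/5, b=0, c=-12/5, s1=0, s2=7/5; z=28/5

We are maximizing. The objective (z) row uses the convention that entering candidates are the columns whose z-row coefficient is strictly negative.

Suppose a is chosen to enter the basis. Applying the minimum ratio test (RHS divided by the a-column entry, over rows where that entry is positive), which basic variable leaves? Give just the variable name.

Ratios: row 1 (s1): (44/5)/(28/5) = 11/7; row 2 (b): entry -2/5 ≤ 0, skip.
Minimum ratio 11/7 is in the s1 row, so s1 leaves.

s1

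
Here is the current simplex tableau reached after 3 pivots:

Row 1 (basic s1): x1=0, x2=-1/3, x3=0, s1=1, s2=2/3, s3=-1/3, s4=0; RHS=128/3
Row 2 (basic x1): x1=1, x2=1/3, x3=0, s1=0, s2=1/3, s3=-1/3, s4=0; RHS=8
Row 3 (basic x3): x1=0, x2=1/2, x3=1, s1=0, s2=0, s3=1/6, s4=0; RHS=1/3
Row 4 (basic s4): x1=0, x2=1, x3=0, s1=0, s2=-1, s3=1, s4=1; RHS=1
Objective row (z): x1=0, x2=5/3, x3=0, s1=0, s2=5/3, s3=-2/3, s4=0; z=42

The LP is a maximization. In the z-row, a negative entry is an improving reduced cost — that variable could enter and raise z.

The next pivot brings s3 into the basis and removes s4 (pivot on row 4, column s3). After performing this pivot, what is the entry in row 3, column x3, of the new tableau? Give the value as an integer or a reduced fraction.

Pivot element is row 4, column s3: 1.
Normalize row 4: new (row 4, x3) = 0/1 = 0.
row 3 ← row 3 − (1/6)·(new row 4): 1 − (1/6)·0 = 1.

1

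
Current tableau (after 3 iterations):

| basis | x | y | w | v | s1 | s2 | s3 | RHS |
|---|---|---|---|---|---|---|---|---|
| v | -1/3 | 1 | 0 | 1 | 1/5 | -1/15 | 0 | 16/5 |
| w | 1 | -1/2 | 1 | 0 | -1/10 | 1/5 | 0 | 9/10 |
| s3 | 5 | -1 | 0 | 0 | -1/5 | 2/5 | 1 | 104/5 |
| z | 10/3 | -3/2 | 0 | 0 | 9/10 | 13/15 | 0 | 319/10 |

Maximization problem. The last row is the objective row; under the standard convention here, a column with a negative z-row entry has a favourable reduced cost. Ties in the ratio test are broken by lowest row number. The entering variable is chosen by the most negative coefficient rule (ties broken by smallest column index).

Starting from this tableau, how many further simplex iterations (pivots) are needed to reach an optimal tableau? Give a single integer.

pivot: y in, v out → z = 367/10
No improving column remains; optimal.

1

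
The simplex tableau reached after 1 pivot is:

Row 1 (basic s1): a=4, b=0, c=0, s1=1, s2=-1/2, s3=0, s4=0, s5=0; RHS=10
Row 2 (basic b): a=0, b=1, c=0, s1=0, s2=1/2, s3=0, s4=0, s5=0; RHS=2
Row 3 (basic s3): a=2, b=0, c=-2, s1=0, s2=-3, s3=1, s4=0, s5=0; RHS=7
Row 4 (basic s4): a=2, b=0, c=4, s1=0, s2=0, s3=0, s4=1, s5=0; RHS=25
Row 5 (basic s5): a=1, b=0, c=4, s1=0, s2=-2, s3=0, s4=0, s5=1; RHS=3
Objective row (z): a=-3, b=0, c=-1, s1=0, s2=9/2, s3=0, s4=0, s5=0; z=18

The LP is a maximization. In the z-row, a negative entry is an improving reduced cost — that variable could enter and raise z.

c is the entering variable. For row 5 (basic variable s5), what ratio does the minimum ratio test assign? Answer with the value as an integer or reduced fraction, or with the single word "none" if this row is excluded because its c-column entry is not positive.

3/4

Ratio = RHS / (c entry) = 3 / 4 = 3/4.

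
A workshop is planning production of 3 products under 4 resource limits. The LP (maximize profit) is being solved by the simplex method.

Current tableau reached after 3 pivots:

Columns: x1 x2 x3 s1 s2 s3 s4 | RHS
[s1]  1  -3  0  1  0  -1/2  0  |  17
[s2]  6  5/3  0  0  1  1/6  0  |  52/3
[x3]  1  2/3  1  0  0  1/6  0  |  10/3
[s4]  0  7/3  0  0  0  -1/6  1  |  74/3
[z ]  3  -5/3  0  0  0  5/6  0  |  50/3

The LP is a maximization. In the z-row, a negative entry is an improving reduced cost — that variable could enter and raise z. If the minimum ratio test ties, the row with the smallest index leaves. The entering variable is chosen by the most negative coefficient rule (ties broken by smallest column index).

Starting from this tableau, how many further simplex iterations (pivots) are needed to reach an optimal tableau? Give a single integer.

pivot: x2 in, x3 out → z = 25
No improving column remains; optimal.

1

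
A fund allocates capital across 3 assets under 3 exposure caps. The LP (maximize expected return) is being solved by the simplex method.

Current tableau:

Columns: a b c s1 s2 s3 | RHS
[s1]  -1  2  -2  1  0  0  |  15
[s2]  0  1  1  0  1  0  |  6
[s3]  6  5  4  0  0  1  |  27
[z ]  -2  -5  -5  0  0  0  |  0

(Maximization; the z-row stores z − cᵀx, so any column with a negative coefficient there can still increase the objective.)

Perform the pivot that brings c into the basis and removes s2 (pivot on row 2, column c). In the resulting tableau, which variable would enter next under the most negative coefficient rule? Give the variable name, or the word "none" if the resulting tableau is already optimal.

a

Pivot element 1. New z-row = old z-row − (-5)·(row 2/1).
Updated z-row coefficients: a: -2, b: 0, c: 0, s1: 0, s2: 5, s3: 0.
The most negative is -2 in column a, so a would enter next.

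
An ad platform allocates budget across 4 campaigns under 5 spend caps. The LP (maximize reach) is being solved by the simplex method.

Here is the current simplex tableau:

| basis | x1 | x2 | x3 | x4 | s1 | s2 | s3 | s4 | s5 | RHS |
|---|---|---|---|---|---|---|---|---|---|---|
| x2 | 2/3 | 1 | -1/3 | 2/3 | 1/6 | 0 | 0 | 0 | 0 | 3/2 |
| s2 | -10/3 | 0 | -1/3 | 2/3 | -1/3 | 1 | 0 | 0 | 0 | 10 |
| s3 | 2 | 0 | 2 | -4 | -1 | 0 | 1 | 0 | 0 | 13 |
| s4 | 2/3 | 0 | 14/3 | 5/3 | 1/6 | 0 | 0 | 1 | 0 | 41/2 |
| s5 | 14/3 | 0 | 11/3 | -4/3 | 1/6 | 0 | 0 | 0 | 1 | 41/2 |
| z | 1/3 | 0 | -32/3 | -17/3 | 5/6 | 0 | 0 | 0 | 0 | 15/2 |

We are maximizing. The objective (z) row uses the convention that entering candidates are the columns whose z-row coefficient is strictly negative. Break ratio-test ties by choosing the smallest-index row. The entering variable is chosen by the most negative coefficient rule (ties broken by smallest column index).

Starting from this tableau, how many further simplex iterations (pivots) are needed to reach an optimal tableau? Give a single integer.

2

pivot: x3 in, s4 out → z = 761/14
pivot: x4 in, x2 out → z = 675/11
No improving column remains; optimal.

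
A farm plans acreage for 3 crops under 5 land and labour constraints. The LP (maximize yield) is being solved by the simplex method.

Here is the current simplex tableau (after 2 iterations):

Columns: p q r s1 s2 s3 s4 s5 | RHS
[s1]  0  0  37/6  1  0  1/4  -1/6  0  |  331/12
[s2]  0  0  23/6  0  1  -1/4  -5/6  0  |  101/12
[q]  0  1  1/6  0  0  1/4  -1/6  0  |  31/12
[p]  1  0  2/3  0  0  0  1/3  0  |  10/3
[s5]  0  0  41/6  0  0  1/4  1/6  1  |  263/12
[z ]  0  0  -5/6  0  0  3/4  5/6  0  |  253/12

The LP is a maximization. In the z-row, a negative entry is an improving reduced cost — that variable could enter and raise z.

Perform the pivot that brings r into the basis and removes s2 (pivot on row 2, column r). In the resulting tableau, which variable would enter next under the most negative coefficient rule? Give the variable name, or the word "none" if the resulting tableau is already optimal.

Pivot element 23/6. New z-row = old z-row − (-5/6)·(row 2/(23/6)).
Updated z-row coefficients: p: 0, q: 0, r: 0, s1: 0, s2: 5/23, s3: 16/23, s4: 15/23, s5: 0.
No coefficient is strictly negative; the tableau after this pivot is optimal.

none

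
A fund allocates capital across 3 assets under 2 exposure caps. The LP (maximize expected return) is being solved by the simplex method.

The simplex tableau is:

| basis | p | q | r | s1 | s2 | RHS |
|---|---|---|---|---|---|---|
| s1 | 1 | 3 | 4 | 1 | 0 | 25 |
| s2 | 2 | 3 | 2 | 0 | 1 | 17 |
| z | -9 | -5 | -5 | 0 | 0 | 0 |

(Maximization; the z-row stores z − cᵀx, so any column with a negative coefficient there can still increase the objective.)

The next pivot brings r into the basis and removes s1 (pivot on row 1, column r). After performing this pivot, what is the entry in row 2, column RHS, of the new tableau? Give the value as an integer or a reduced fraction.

9/2

Pivot element is row 1, column r: 4.
Normalize row 1: new (row 1, RHS) = 25/4 = 25/4.
row 2 ← row 2 − 2·(new row 1): 17 − 2·(25/4) = 9/2.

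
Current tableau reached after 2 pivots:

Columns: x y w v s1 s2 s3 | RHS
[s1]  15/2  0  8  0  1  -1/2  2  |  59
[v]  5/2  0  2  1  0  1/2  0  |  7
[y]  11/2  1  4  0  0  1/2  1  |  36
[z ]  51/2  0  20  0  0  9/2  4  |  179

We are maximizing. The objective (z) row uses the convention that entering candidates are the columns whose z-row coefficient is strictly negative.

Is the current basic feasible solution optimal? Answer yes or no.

yes

No objective-row coefficient is strictly negative, so no entering variable exists; the tableau is optimal.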